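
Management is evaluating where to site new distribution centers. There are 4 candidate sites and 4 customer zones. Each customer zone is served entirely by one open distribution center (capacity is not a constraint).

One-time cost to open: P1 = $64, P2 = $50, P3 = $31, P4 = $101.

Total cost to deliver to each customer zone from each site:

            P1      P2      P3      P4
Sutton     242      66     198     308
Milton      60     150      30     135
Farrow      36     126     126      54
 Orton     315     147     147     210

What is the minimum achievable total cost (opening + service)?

Minimum total cost: 423

For any fixed open set, each customer zone goes to its cheapest open site; total = fixed + service.
{P1, P2}: Sutton→P2 66, Milton→P1 60, Farrow→P1 36, Orton→P2 147. Service 309; fixed 114; total 423.
{P1, P2, P3}: service 279 + fixed 145 = 424
{P2, P3}: service 369 + fixed 81 = 450
{P1, P2, P3, P4}: service 279 + fixed 246 = 525
No other subset beats 423.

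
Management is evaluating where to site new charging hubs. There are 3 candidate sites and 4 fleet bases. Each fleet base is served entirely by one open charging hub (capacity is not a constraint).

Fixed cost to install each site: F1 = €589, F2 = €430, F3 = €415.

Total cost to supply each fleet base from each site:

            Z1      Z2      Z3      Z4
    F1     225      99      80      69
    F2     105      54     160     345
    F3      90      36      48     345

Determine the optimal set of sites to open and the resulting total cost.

Open F3 only; minimum total cost 934.

For any fixed open set, each fleet base goes to its cheapest open site; total = fixed + service.
{F3}: Z1→F3 90, Z2→F3 36, Z3→F3 48, Z4→F3 345. Service 519; fixed 415; total 934.
{F1}: service 473 + fixed 589 = 1062
{F2}: Z1→F2 105, Z2→F2 54, Z3→F2 160, Z4→F2 345. Service 664; fixed 430; total 1094.
{F1, F2, F3}: service 243 + fixed 1434 = 1677
No other subset beats 934.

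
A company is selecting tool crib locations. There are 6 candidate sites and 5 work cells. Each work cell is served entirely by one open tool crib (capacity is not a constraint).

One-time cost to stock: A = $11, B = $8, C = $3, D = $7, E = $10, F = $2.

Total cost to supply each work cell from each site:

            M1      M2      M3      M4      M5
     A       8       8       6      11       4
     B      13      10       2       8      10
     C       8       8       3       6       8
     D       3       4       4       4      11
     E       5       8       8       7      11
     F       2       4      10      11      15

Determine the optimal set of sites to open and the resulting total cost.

Open C and F; minimum total cost 28.

For any fixed open set, each work cell goes to its cheapest open site; total = fixed + service.
{C, F}: M1→F 2, M2→F 4, M3→C 3, M4→C 6, M5→C 8. Service 23; fixed 5; total 28.
{C, D}: M1→D 3, M2→D 4, M3→C 3, M4→D 4, M5→C 8. Service 22; fixed 10; total 32.
{C, D, F}: service 21 + fixed 12 = 33
{A, B, C, D, E, F}: M1→F 2, M2→D 4, M3→B 2, M4→D 4, M5→A 4. Service 16; fixed 41; total 57.
No other subset beats 28.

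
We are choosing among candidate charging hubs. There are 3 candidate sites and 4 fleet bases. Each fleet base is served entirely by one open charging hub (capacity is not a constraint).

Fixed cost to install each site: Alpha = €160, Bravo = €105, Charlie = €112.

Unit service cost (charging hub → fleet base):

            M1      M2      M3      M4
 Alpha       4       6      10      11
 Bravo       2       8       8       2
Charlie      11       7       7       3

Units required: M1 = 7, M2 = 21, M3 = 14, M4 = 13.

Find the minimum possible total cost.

For any fixed open set, each fleet base goes to its cheapest open site; total = fixed + service.
{Bravo}: M1→Bravo 2·7=14, M2→Bravo 8·21=168, M3→Bravo 8·14=112, M4→Bravo 2·13=26. Service 320; fixed 105; total 425.
{Charlie}: service 361 + fixed 112 = 473
{Bravo, Charlie}: M1→Bravo 2·7=14, M2→Charlie 7·21=147, M3→Charlie 7·14=98, M4→Bravo 2·13=26. Service 285; fixed 217; total 502.
{Alpha, Bravo, Charlie}: service 264 + fixed 377 = 641
No other subset beats 425.

Minimum total cost: 425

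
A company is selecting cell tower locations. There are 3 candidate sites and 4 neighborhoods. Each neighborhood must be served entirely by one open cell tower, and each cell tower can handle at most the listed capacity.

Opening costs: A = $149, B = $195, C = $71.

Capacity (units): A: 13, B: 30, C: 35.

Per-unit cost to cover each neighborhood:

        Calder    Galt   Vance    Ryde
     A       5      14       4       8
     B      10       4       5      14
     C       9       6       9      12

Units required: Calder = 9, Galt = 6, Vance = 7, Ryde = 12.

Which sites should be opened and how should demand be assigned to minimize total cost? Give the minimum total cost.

Open {C}: Calder→C 9·9=81, Galt→C 6·6=36, Vance→C 9·7=63, Ryde→C 12·12=144.
Loads: C carries 34/35. Service 324; fixed 71; total 395.
Next best feasible plan costs 496.

Minimum total cost: 395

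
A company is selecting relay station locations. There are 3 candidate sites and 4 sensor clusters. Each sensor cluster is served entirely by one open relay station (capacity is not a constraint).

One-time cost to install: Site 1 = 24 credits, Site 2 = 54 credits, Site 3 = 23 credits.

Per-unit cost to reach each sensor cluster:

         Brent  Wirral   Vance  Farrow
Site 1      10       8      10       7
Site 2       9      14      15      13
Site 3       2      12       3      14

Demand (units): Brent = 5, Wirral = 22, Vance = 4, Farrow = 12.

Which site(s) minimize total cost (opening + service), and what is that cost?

Open Site 1 and Site 3; minimum total cost 329.

For any fixed open set, each sensor cluster goes to its cheapest open site; total = fixed + service.
{Site 1, Site 3}: Brent→Site 3 2·5=10, Wirral→Site 1 8·22=176, Vance→Site 3 3·4=12, Farrow→Site 1 7·12=84. Service 282; fixed 47; total 329.
{Site 1}: service 350 + fixed 24 = 374
{Site 1, Site 2, Site 3}: service 282 + fixed 101 = 383
{Site 3}: Brent→Site 3 2·5=10, Wirral→Site 3 12·22=264, Vance→Site 3 3·4=12, Farrow→Site 3 14·12=168. Service 454; fixed 23; total 477.
No other subset beats 329.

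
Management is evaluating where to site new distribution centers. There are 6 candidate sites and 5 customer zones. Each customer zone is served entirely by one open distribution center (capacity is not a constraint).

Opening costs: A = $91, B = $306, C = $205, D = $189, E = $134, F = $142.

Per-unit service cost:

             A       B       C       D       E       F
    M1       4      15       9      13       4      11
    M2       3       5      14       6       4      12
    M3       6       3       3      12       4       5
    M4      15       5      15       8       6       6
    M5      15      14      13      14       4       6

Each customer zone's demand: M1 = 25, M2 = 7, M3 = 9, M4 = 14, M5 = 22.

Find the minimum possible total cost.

Minimum total cost: 470

For any fixed open set, each customer zone goes to its cheapest open site; total = fixed + service.
{E}: M1→E 4·25=100, M2→E 4·7=28, M3→E 4·9=36, M4→E 6·14=84, M5→E 4·22=88. Service 336; fixed 134; total 470.
{A, E}: M1→A 4·25=100, M2→A 3·7=21, M3→E 4·9=36, M4→E 6·14=84, M5→E 4·22=88. Service 329; fixed 225; total 554.
{E, F}: M1→E 4·25=100, M2→E 4·7=28, M3→E 4·9=36, M4→E 6·14=84, M5→E 4·22=88. Service 336; fixed 276; total 612.
{A, B, C, D, E, F}: service 306 + fixed 1067 = 1373
No other subset beats 470.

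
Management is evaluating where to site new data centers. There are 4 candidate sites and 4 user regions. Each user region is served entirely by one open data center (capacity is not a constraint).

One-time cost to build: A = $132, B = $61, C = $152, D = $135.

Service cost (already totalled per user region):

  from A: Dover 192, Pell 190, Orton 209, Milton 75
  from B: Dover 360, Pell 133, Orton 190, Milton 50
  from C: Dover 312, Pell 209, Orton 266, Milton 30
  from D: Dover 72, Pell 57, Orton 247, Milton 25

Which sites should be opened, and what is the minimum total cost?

For any fixed open set, each user region goes to its cheapest open site; total = fixed + service.
{D}: Dover→D 72, Pell→D 57, Orton→D 247, Milton→D 25. Service 401; fixed 135; total 536.
{B, D}: service 344 + fixed 196 = 540
{A, D}: Dover→D 72, Pell→D 57, Orton→A 209, Milton→D 25. Service 363; fixed 267; total 630.
{A, B, C, D}: service 344 + fixed 480 = 824
No other subset beats 536.

Open D only; minimum total cost 536.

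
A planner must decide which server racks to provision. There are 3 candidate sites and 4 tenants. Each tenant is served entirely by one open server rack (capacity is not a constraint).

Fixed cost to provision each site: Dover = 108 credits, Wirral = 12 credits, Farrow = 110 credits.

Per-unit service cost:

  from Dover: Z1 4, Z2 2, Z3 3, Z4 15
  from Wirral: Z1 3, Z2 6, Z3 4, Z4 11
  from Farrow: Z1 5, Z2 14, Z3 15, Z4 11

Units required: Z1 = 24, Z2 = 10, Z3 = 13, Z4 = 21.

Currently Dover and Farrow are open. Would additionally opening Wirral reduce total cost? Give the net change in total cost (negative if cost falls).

Current service cost with {Dover, Farrow}: 386.
Adding Wirral: each tenant re-picks its cheapest; new service cost 362, saving 24.
Extra fixed cost: 12. Net change = 12 − 24 = -12.
(Totals: 604 → 592.)

Yes — net change −12 (cost falls by 12).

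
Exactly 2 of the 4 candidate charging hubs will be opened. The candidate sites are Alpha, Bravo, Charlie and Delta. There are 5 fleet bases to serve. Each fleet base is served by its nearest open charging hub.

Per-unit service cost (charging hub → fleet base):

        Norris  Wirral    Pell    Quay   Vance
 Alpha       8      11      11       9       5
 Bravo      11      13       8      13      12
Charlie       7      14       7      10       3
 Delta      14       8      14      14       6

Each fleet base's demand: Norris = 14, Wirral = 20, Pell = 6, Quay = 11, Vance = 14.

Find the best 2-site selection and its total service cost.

Choose Charlie and Delta; total service cost 452.

With exactly 2 open, each fleet base uses its cheapest among the chosen.
{Charlie, Delta}: Norris→Charlie 7·14=98, Wirral→Delta 8·20=160, Pell→Charlie 7·6=42, Quay→Charlie 10·11=110, Vance→Charlie 3·14=42. Service cost 452.
{Alpha, Charlie}: service cost 501
{Alpha, Delta}: service cost 507
Among all 6 size-2 choices, {Charlie, Delta} is lowest.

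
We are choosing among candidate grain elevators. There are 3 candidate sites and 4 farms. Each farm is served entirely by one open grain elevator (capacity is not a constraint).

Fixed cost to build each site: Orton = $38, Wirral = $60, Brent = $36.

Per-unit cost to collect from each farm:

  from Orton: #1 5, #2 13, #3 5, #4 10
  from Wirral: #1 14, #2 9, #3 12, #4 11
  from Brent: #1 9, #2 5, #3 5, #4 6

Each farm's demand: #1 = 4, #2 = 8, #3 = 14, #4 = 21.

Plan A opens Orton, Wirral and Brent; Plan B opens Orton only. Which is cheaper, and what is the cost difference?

Plan A is cheaper by 52.

Plan A: {Orton, Wirral, Brent}: #1→Orton 5·4=20, #2→Brent 5·8=40, #3→Orton 5·14=70, #4→Brent 6·21=126. Service 256; fixed 134; total 390.
Plan B: {Orton}: #1→Orton 5·4=20, #2→Orton 13·8=104, #3→Orton 5·14=70, #4→Orton 10·21=210. Service 404; fixed 38; total 442.
Difference: |390 − 442| = 52.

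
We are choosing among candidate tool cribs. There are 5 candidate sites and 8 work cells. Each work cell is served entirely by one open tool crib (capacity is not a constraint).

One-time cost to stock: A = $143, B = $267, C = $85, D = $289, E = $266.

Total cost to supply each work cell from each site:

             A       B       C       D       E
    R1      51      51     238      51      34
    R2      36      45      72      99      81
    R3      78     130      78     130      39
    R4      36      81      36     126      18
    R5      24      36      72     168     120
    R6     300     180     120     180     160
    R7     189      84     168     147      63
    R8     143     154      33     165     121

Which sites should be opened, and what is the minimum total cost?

Open A and C; minimum total cost 774.

For any fixed open set, each work cell goes to its cheapest open site; total = fixed + service.
{A, C}: R1→A 51, R2→A 36, R3→A 78, R4→A 36, R5→A 24, R6→C 120, R7→C 168, R8→C 33. Service 546; fixed 228; total 774.
{C, E}: service 451 + fixed 351 = 802
{B, C}: R1→B 51, R2→B 45, R3→C 78, R4→C 36, R5→B 36, R6→C 120, R7→B 84, R8→C 33. Service 483; fixed 352; total 835.
{A, B, C, D, E}: service 367 + fixed 1050 = 1417
No other subset beats 774.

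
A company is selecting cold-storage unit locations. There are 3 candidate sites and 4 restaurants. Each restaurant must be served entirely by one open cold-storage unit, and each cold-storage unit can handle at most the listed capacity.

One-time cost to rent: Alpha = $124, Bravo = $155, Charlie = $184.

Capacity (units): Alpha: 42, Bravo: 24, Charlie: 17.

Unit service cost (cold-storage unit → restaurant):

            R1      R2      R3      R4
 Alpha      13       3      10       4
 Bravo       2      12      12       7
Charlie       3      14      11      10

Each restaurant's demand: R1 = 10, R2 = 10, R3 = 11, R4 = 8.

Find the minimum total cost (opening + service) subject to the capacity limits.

Minimum total cost: 426

Open {Alpha}: R1→Alpha 13·10=130, R2→Alpha 3·10=30, R3→Alpha 10·11=110, R4→Alpha 4·8=32.
Loads: Alpha carries 39/42. Service 302; fixed 124; total 426.
Next best feasible plan costs 471.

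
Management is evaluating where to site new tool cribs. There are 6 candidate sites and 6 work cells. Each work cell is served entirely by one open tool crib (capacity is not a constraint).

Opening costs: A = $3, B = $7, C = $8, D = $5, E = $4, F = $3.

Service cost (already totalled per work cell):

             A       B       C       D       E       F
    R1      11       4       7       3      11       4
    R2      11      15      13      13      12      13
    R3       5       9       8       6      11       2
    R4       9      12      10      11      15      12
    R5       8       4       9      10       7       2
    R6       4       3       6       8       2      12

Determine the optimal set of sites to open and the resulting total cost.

For any fixed open set, each work cell goes to its cheapest open site; total = fixed + service.
{A, F}: R1→F 4, R2→A 11, R3→F 2, R4→A 9, R5→F 2, R6→A 4. Service 32; fixed 6; total 38.
{A, E, F}: service 30 + fixed 10 = 40
{E, F}: service 34 + fixed 7 = 41
{A, B, C, D, E, F}: service 29 + fixed 30 = 59
No other subset beats 38.

Open A and F; minimum total cost 38.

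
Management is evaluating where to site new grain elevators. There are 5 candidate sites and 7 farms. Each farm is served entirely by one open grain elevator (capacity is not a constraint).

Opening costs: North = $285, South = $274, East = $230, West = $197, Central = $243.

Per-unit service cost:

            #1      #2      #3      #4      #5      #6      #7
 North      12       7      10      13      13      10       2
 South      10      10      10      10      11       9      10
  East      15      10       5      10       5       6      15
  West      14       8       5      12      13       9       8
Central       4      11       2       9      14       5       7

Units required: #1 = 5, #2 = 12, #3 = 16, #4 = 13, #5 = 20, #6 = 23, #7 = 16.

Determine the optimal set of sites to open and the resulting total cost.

For any fixed open set, each farm goes to its cheapest open site; total = fixed + service.
{Central}: #1→Central 4·5=20, #2→Central 11·12=132, #3→Central 2·16=32, #4→Central 9·13=117, #5→Central 14·20=280, #6→Central 5·23=115, #7→Central 7·16=112. Service 808; fixed 243; total 1051.
{East, Central}: #1→Central 4·5=20, #2→East 10·12=120, #3→Central 2·16=32, #4→Central 9·13=117, #5→East 5·20=100, #6→Central 5·23=115, #7→Central 7·16=112. Service 616; fixed 473; total 1089.
{East}: service 883 + fixed 230 = 1113
{North, South, East, West, Central}: service 500 + fixed 1229 = 1729
No other subset beats 1051.

Open Central only; minimum total cost 1051.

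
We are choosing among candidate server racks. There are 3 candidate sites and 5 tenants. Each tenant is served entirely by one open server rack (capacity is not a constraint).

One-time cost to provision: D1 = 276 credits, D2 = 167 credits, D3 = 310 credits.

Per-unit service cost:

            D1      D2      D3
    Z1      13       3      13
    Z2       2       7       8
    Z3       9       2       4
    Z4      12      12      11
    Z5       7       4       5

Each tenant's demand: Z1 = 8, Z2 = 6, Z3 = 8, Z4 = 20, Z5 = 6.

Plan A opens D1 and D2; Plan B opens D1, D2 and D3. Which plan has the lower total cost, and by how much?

Plan A: {D1, D2}: Z1→D2 3·8=24, Z2→D1 2·6=12, Z3→D2 2·8=16, Z4→D1 12·20=240, Z5→D2 4·6=24. Service 316; fixed 443; total 759.
Plan B: {D1, D2, D3}: Z1→D2 3·8=24, Z2→D1 2·6=12, Z3→D2 2·8=16, Z4→D3 11·20=220, Z5→D2 4·6=24. Service 296; fixed 753; total 1049.
Difference: |759 − 1049| = 290.

Plan A is cheaper by 290.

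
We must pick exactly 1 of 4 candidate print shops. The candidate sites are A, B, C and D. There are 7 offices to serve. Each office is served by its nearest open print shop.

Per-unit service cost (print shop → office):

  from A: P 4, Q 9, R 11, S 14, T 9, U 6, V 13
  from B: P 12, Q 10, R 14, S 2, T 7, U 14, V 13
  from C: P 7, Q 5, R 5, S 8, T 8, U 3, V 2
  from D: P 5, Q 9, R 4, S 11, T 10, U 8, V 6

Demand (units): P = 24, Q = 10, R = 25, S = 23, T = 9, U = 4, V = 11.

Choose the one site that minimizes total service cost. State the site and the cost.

Choose C only; total service cost 633.

With exactly 1 open, each office uses its cheapest among the chosen.
{C}: P→C 7·24=168, Q→C 5·10=50, R→C 5·25=125, S→C 8·23=184, T→C 8·9=72, U→C 3·4=12, V→C 2·11=22. Service cost 633.
{D}: service cost 751
{A}: service cost 1031
Among all 4 size-1 choices, {C} is lowest.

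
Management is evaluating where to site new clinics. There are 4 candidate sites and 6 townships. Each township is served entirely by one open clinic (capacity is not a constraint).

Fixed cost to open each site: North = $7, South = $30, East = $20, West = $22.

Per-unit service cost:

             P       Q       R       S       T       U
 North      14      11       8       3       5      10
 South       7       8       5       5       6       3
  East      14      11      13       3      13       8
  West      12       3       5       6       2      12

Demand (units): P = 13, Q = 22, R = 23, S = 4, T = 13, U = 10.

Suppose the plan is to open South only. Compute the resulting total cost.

Total cost: 540

Each township is assigned to its cheapest site among the open ones.
{South}: P→South 7·13=91, Q→South 8·22=176, R→South 5·23=115, S→South 5·4=20, T→South 6·13=78, U→South 3·10=30. Service 510; fixed 30; total 540.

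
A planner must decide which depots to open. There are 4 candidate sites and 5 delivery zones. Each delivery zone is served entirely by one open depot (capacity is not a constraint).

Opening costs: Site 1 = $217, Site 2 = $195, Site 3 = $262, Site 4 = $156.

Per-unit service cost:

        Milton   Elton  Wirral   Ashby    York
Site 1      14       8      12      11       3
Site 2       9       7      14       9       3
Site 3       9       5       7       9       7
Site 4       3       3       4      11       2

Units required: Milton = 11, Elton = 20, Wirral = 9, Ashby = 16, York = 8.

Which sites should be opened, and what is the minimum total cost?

For any fixed open set, each delivery zone goes to its cheapest open site; total = fixed + service.
{Site 4}: Milton→Site 4 3·11=33, Elton→Site 4 3·20=60, Wirral→Site 4 4·9=36, Ashby→Site 4 11·16=176, York→Site 4 2·8=16. Service 321; fixed 156; total 477.
{Site 2, Site 4}: service 289 + fixed 351 = 640
{Site 1, Site 4}: Milton→Site 4 3·11=33, Elton→Site 4 3·20=60, Wirral→Site 4 4·9=36, Ashby→Site 1 11·16=176, York→Site 4 2·8=16. Service 321; fixed 373; total 694.
{Site 1, Site 2, Site 3, Site 4}: service 289 + fixed 830 = 1119
(All 15 nonempty subsets were checked; Site 4 only is lowest.)

Open Site 4 only; minimum total cost 477.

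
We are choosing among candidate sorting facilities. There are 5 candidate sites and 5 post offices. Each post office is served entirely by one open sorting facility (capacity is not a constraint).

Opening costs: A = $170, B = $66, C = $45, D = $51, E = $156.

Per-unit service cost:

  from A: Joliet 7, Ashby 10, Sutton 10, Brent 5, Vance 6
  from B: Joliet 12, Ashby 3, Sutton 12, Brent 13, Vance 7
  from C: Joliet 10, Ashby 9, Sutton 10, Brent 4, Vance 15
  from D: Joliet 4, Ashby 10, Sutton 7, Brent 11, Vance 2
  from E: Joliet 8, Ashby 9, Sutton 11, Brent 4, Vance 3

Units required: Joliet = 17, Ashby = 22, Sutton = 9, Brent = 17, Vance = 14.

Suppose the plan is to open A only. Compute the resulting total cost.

Each post office is assigned to its cheapest site among the open ones.
{A}: Joliet→A 7·17=119, Ashby→A 10·22=220, Sutton→A 10·9=90, Brent→A 5·17=85, Vance→A 6·14=84. Service 598; fixed 170; total 768.

Total cost: 768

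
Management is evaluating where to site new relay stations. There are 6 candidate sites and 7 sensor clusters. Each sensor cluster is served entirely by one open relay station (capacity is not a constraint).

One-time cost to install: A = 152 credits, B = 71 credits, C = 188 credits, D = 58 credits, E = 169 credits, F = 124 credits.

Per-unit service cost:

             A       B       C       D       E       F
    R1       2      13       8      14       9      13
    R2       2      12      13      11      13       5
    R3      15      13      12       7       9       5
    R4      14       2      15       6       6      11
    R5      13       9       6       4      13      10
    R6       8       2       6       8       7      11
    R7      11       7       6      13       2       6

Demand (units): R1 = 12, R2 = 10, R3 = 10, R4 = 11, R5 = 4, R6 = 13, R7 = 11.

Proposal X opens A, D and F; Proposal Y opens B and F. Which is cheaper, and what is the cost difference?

Proposal X: {A, D, F}: R1→A 2·12=24, R2→A 2·10=20, R3→F 5·10=50, R4→D 6·11=66, R5→D 4·4=16, R6→A 8·13=104, R7→F 6·11=66. Service 346; fixed 334; total 680.
Proposal Y: {B, F}: R1→B 13·12=156, R2→F 5·10=50, R3→F 5·10=50, R4→B 2·11=22, R5→B 9·4=36, R6→B 2·13=26, R7→F 6·11=66. Service 406; fixed 195; total 601.
Difference: |680 − 601| = 79.

Proposal Y is cheaper by 79.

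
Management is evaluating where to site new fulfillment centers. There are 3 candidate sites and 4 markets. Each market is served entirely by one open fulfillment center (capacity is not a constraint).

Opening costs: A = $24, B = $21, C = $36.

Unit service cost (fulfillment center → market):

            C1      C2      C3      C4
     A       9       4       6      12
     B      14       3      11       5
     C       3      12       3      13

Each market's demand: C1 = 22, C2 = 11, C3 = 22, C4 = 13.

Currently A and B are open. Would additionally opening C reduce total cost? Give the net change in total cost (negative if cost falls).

Current service cost with {A, B}: 428.
Adding C: each market re-picks its cheapest; new service cost 230, saving 198.
Extra fixed cost: 36. Net change = 36 − 198 = -162.
(Totals: 473 → 311.)

Yes — net change −162 (cost falls by 162).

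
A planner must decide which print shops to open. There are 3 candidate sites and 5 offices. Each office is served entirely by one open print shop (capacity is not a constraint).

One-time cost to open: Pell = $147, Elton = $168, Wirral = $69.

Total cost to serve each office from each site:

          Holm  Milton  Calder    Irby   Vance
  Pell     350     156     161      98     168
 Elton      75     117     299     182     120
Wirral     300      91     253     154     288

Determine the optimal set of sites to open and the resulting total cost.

Open Pell and Elton; minimum total cost 886.

For any fixed open set, each office goes to its cheapest open site; total = fixed + service.
{Pell, Elton}: Holm→Elton 75, Milton→Elton 117, Calder→Pell 161, Irby→Pell 98, Vance→Elton 120. Service 571; fixed 315; total 886.
{Pell, Elton, Wirral}: Holm→Elton 75, Milton→Wirral 91, Calder→Pell 161, Irby→Pell 98, Vance→Elton 120. Service 545; fixed 384; total 929.
{Elton, Wirral}: service 693 + fixed 237 = 930
{Wirral}: Holm→Wirral 300, Milton→Wirral 91, Calder→Wirral 253, Irby→Wirral 154, Vance→Wirral 288. Service 1086; fixed 69; total 1155.
No other subset beats 886.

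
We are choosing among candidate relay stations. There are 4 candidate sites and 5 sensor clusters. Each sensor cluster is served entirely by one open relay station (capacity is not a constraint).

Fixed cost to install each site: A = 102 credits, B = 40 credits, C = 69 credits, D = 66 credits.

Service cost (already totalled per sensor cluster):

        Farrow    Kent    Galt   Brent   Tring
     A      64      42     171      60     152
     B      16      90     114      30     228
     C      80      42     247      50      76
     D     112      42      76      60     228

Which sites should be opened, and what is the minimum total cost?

For any fixed open set, each sensor cluster goes to its cheapest open site; total = fixed + service.
{B, C}: Farrow→B 16, Kent→C 42, Galt→B 114, Brent→B 30, Tring→C 76. Service 278; fixed 109; total 387.
{B, C, D}: service 240 + fixed 175 = 415
{C, D}: Farrow→C 80, Kent→C 42, Galt→D 76, Brent→C 50, Tring→C 76. Service 324; fixed 135; total 459.
{A, B, C, D}: Farrow→B 16, Kent→A 42, Galt→D 76, Brent→B 30, Tring→C 76. Service 240; fixed 277; total 517.
No other subset beats 387.

Open B and C; minimum total cost 387.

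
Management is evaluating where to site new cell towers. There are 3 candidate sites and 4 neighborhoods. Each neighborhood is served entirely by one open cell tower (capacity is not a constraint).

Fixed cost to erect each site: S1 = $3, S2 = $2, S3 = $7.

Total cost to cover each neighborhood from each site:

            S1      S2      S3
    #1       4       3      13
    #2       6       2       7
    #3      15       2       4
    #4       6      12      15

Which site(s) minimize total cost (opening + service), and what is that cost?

For any fixed open set, each neighborhood goes to its cheapest open site; total = fixed + service.
{S1, S2}: #1→S2 3, #2→S2 2, #3→S2 2, #4→S1 6. Service 13; fixed 5; total 18.
{S2}: service 19 + fixed 2 = 21
{S1, S2, S3}: #1→S2 3, #2→S2 2, #3→S2 2, #4→S1 6. Service 13; fixed 12; total 25.
(All 7 nonempty subsets were checked; S1 and S2 is lowest.)

Open S1 and S2; minimum total cost 18.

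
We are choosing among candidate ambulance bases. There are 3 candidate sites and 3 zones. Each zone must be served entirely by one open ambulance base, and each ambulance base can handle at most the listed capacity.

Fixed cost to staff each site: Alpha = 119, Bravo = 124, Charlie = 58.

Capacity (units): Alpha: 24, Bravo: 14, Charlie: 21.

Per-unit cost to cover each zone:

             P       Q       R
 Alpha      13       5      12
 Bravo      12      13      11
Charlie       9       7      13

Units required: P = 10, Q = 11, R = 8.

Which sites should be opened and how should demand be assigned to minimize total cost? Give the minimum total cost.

Open {Alpha, Charlie}: P→Charlie 9·10=90, Q→Alpha 5·11=55, R→Alpha 12·8=96.
Loads: Alpha carries 19/24, Charlie carries 10/21. Service 241; fixed 177; total 418.
Next best feasible plan costs 426.

Minimum total cost: 418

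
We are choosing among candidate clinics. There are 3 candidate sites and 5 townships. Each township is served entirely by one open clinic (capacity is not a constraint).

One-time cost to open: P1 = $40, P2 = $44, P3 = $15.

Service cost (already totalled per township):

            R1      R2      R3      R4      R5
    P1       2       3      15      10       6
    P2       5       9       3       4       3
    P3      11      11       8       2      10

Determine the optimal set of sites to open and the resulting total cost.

For any fixed open set, each township goes to its cheapest open site; total = fixed + service.
{P3}: R1→P3 11, R2→P3 11, R3→P3 8, R4→P3 2, R5→P3 10. Service 42; fixed 15; total 57.
{P2}: R1→P2 5, R2→P2 9, R3→P2 3, R4→P2 4, R5→P2 3. Service 24; fixed 44; total 68.
{P1}: service 36 + fixed 40 = 76
{P1, P2, P3}: R1→P1 2, R2→P1 3, R3→P2 3, R4→P3 2, R5→P2 3. Service 13; fixed 99; total 112.
(All 7 nonempty subsets were checked; P3 only is lowest.)

Open P3 only; minimum total cost 57.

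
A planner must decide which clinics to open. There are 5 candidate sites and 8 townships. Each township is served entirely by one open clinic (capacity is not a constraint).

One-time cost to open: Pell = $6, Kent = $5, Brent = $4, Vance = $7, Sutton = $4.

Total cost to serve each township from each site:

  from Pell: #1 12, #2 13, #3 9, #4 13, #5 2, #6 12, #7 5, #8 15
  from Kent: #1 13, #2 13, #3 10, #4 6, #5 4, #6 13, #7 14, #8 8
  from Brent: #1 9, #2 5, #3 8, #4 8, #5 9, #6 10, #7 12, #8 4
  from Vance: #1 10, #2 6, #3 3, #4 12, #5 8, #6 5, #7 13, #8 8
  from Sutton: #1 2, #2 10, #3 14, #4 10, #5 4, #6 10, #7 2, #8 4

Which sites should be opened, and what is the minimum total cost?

For any fixed open set, each township goes to its cheapest open site; total = fixed + service.
{Vance, Sutton}: #1→Sutton 2, #2→Vance 6, #3→Vance 3, #4→Sutton 10, #5→Sutton 4, #6→Vance 5, #7→Sutton 2, #8→Sutton 4. Service 36; fixed 11; total 47.
{Kent, Vance, Sutton}: service 32 + fixed 16 = 48
{Brent, Vance, Sutton}: #1→Sutton 2, #2→Brent 5, #3→Vance 3, #4→Brent 8, #5→Sutton 4, #6→Vance 5, #7→Sutton 2, #8→Brent 4. Service 33; fixed 15; total 48.
{Pell, Kent, Brent, Vance, Sutton}: service 29 + fixed 26 = 55
No other subset beats 47.

Open Vance and Sutton; minimum total cost 47.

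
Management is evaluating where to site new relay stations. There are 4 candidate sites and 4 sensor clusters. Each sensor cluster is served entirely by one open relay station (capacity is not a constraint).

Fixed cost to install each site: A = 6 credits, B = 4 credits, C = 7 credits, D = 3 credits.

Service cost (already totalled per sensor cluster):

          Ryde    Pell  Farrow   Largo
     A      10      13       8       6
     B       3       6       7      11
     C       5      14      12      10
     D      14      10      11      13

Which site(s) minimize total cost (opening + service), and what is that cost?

Open B only; minimum total cost 31.

For any fixed open set, each sensor cluster goes to its cheapest open site; total = fixed + service.
{B}: Ryde→B 3, Pell→B 6, Farrow→B 7, Largo→B 11. Service 27; fixed 4; total 31.
{A, B}: service 22 + fixed 10 = 32
{B, D}: service 27 + fixed 7 = 34
{A, B, C, D}: Ryde→B 3, Pell→B 6, Farrow→B 7, Largo→A 6. Service 22; fixed 20; total 42.
(All 15 nonempty subsets were checked; B only is lowest.)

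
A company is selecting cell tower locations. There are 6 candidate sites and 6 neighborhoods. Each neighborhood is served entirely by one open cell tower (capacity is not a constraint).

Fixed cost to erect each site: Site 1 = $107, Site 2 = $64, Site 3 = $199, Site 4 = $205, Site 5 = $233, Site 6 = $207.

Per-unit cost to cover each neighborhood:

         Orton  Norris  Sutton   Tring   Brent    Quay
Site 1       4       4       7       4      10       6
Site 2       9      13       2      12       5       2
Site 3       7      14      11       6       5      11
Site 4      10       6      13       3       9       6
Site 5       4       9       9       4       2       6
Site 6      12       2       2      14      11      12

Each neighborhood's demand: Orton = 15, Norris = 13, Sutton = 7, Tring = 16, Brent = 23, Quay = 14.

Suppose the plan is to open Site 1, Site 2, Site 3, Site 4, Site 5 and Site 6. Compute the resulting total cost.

Total cost: 1237

Each neighborhood is assigned to its cheapest site among the open ones.
{Site 1, Site 2, Site 3, Site 4, Site 5, Site 6}: Orton→Site 1 4·15=60, Norris→Site 6 2·13=26, Sutton→Site 2 2·7=14, Tring→Site 4 3·16=48, Brent→Site 5 2·23=46, Quay→Site 2 2·14=28. Service 222; fixed 1015; total 1237.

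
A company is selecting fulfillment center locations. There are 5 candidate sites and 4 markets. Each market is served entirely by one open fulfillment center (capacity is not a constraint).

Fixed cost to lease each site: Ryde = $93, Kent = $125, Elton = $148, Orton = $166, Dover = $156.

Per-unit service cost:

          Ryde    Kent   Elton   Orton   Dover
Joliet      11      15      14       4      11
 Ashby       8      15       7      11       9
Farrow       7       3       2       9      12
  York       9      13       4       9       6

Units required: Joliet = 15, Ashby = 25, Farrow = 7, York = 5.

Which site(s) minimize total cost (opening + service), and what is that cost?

For any fixed open set, each market goes to its cheapest open site; total = fixed + service.
{Ryde}: Joliet→Ryde 11·15=165, Ashby→Ryde 8·25=200, Farrow→Ryde 7·7=49, York→Ryde 9·5=45. Service 459; fixed 93; total 552.
{Elton}: service 419 + fixed 148 = 567
{Elton, Orton}: service 269 + fixed 314 = 583
{Ryde, Kent, Elton, Orton, Dover}: service 269 + fixed 688 = 957
No other subset beats 552.

Open Ryde only; minimum total cost 552.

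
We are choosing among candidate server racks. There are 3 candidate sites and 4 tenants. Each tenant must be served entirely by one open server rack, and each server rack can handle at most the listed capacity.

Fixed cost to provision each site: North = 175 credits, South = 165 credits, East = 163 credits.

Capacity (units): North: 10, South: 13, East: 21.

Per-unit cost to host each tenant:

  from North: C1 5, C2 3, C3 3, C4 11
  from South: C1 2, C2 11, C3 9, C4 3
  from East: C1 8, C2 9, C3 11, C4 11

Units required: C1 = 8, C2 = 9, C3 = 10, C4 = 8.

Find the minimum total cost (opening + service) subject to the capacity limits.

Open {North, South, East}: C1→East 8·8=64, C2→East 9·9=81, C3→North 3·10=30, C4→South 3·8=24.
Loads: North carries 10/10, South carries 8/13, East carries 17/21. Service 199; fixed 503; total 702.
Next best feasible plan costs 718.

Minimum total cost: 702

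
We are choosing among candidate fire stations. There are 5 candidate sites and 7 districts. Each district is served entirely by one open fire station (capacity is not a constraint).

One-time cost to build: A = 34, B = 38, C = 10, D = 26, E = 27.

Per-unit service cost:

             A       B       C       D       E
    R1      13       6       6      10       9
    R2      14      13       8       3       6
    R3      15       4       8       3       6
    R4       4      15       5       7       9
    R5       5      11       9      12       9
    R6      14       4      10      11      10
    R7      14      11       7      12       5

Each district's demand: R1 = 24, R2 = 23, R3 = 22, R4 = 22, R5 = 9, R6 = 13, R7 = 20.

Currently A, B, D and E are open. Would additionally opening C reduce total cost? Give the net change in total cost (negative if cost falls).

Current service cost with {A, B, D, E}: 564.
Adding C: each district re-picks its cheapest; new service cost 564, saving 0.
Extra fixed cost: 10. Net change = 10 − 0 = 10.
(Totals: 689 → 699.)

No — net change +10 (cost rises by 10).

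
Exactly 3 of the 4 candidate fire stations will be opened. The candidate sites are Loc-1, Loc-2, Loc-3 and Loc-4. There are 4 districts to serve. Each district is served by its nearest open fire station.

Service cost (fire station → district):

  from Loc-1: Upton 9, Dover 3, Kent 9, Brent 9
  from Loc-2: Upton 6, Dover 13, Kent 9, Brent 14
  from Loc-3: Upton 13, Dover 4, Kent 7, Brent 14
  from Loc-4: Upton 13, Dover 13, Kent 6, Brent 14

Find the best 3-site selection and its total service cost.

With exactly 3 open, each district uses its cheapest among the chosen.
{Loc-1, Loc-2, Loc-4}: Upton→Loc-2 6, Dover→Loc-1 3, Kent→Loc-4 6, Brent→Loc-1 9. Service cost 24.
{Loc-1, Loc-2, Loc-3}: service cost 25
{Loc-1, Loc-3, Loc-4}: service cost 27
Among all 4 size-3 choices, {Loc-1, Loc-2, Loc-4} is lowest.

Choose Loc-1, Loc-2 and Loc-4; total service cost 24.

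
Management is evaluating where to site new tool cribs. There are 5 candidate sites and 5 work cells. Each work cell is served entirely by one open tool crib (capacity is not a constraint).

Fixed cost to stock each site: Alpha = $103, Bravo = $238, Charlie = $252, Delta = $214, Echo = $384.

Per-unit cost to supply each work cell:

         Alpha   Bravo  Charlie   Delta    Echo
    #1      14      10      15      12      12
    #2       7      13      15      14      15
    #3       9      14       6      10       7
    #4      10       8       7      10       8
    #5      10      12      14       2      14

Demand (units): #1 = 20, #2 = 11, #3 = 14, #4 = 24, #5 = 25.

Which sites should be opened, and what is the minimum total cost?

Open Delta only; minimum total cost 1038.

For any fixed open set, each work cell goes to its cheapest open site; total = fixed + service.
{Delta}: #1→Delta 12·20=240, #2→Delta 14·11=154, #3→Delta 10·14=140, #4→Delta 10·24=240, #5→Delta 2·25=50. Service 824; fixed 214; total 1038.
{Alpha, Delta}: #1→Delta 12·20=240, #2→Alpha 7·11=77, #3→Alpha 9·14=126, #4→Alpha 10·24=240, #5→Delta 2·25=50. Service 733; fixed 317; total 1050.
{Alpha}: service 973 + fixed 103 = 1076
{Alpha, Bravo, Charlie, Delta, Echo}: service 579 + fixed 1191 = 1770
No other subset beats 1038.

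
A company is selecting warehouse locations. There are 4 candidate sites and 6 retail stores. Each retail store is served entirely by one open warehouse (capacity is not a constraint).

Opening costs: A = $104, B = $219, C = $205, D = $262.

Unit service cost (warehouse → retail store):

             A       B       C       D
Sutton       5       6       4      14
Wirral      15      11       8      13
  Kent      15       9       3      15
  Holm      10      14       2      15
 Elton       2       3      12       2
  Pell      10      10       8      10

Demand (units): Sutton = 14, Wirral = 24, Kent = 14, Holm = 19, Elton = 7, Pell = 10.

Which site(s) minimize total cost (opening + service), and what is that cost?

For any fixed open set, each retail store goes to its cheapest open site; total = fixed + service.
{C}: Sutton→C 4·14=56, Wirral→C 8·24=192, Kent→C 3·14=42, Holm→C 2·19=38, Elton→C 12·7=84, Pell→C 8·10=80. Service 492; fixed 205; total 697.
{A, C}: service 422 + fixed 309 = 731
{B, C}: service 429 + fixed 424 = 853
{A, B, C, D}: Sutton→C 4·14=56, Wirral→C 8·24=192, Kent→C 3·14=42, Holm→C 2·19=38, Elton→A 2·7=14, Pell→C 8·10=80. Service 422; fixed 790; total 1212.
No other subset beats 697.

Open C only; minimum total cost 697.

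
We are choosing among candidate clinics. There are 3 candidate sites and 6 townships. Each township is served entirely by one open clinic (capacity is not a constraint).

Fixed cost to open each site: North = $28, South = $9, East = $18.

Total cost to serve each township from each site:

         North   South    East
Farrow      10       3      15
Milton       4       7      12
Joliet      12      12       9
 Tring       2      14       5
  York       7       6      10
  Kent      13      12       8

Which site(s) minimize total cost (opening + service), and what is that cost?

Open South only; minimum total cost 63.

For any fixed open set, each township goes to its cheapest open site; total = fixed + service.
{South}: Farrow→South 3, Milton→South 7, Joliet→South 12, Tring→South 14, York→South 6, Kent→South 12. Service 54; fixed 9; total 63.
{South, East}: service 38 + fixed 27 = 65
{North}: service 48 + fixed 28 = 76
{North, South, East}: Farrow→South 3, Milton→North 4, Joliet→East 9, Tring→North 2, York→South 6, Kent→East 8. Service 32; fixed 55; total 87.
No other subset beats 63.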